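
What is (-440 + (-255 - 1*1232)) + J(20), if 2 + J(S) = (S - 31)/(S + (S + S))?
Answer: -115751/60 ≈ -1929.2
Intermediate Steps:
J(S) = -2 + (-31 + S)/(3*S) (J(S) = -2 + (S - 31)/(S + (S + S)) = -2 + (-31 + S)/(S + 2*S) = -2 + (-31 + S)/((3*S)) = -2 + (-31 + S)*(1/(3*S)) = -2 + (-31 + S)/(3*S))
(-440 + (-255 - 1*1232)) + J(20) = (-440 + (-255 - 1*1232)) + (⅓)*(-31 - 5*20)/20 = (-440 + (-255 - 1232)) + (⅓)*(1/20)*(-31 - 100) = (-440 - 1487) + (⅓)*(1/20)*(-131) = -1927 - 131/60 = -115751/60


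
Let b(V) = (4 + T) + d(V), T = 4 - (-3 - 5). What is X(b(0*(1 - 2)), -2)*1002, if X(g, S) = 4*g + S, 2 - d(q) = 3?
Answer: 58116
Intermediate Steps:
T = 12 (T = 4 - 1*(-8) = 4 + 8 = 12)
d(q) = -1 (d(q) = 2 - 1*3 = 2 - 3 = -1)
b(V) = 15 (b(V) = (4 + 12) - 1 = 16 - 1 = 15)
X(g, S) = S + 4*g
X(b(0*(1 - 2)), -2)*1002 = (-2 + 4*15)*1002 = (-2 + 60)*1002 = 58*1002 = 58116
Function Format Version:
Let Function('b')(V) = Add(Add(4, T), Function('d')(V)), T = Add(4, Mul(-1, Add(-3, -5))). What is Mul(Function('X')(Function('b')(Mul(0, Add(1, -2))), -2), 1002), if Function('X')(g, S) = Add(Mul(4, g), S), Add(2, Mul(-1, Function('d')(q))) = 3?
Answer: 58116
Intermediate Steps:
T = 12 (T = Add(4, Mul(-1, -8)) = Add(4, 8) = 12)
Function('d')(q) = -1 (Function('d')(q) = Add(2, Mul(-1, 3)) = Add(2, -3) = -1)
Function('b')(V) = 15 (Function('b')(V) = Add(Add(4, 12), -1) = Add(16, -1) = 15)
Function('X')(g, S) = Add(S, Mul(4, g))
Mul(Function('X')(Function('b')(Mul(0, Add(1, -2))), -2), 1002) = Mul(Add(-2, Mul(4, 15)), 1002) = Mul(Add(-2, 60), 1002) = Mul(58, 1002) = 58116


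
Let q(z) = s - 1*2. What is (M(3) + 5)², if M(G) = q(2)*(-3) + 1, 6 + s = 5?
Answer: 225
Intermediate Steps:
s = -1 (s = -6 + 5 = -1)
q(z) = -3 (q(z) = -1 - 1*2 = -1 - 2 = -3)
M(G) = 10 (M(G) = -3*(-3) + 1 = 9 + 1 = 10)
(M(3) + 5)² = (10 + 5)² = 15² = 225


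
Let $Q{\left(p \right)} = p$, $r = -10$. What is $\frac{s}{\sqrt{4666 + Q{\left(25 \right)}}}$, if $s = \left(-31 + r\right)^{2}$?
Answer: $\frac{1681 \sqrt{4691}}{4691} \approx 24.543$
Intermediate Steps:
$s = 1681$ ($s = \left(-31 - 10\right)^{2} = \left(-41\right)^{2} = 1681$)
$\frac{s}{\sqrt{4666 + Q{\left(25 \right)}}} = \frac{1681}{\sqrt{4666 + 25}} = \frac{1681}{\sqrt{4691}} = 1681 \frac{\sqrt{4691}}{4691} = \frac{1681 \sqrt{4691}}{4691}$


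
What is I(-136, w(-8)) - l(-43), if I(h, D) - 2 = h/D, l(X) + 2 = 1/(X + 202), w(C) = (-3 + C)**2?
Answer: 55211/19239 ≈ 2.8697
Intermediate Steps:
l(X) = -2 + 1/(202 + X) (l(X) = -2 + 1/(X + 202) = -2 + 1/(202 + X))
I(h, D) = 2 + h/D
I(-136, w(-8)) - l(-43) = (2 - 136/(-3 - 8)**2) - (-403 - 2*(-43))/(202 - 43) = (2 - 136/((-11)**2)) - (-403 + 86)/159 = (2 - 136/121) - (-317)/159 = (2 - 136*1/121) - 1*(-317/159) = (2 - 136/121) + 317/159 = 106/121 + 317/159 = 55211/19239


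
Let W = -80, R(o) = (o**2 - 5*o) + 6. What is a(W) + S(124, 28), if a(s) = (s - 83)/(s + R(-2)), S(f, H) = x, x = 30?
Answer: 1963/60 ≈ 32.717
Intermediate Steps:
S(f, H) = 30
R(o) = 6 + o**2 - 5*o
a(s) = (-83 + s)/(20 + s) (a(s) = (s - 83)/(s + (6 + (-2)**2 - 5*(-2))) = (-83 + s)/(s + (6 + 4 + 10)) = (-83 + s)/(s + 20) = (-83 + s)/(20 + s))
a(W) + S(124, 28) = (-83 - 80)/(20 - 80) + 30 = -163/(-60) + 30 = -1/60*(-163) + 30 = 163/60 + 30 = 1963/60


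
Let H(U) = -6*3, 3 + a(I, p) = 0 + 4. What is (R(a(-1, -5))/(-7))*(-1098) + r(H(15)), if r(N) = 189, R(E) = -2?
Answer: -873/7 ≈ -124.71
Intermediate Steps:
a(I, p) = 1 (a(I, p) = -3 + (0 + 4) = -3 + 4 = 1)
H(U) = -18
(R(a(-1, -5))/(-7))*(-1098) + r(H(15)) = -2/(-7)*(-1098) + 189 = -2*(-⅐)*(-1098) + 189 = (2/7)*(-1098) + 189 = -2196/7 + 189 = -873/7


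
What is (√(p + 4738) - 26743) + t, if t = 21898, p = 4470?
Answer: -4845 + 2*√2302 ≈ -4749.0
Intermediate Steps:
(√(p + 4738) - 26743) + t = (√(4470 + 4738) - 26743) + 21898 = (√9208 - 26743) + 21898 = (2*√2302 - 26743) + 21898 = (-26743 + 2*√2302) + 21898 = -4845 + 2*√2302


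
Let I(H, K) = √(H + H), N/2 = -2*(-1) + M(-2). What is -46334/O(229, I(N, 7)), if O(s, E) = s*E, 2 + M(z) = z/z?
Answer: -23167/229 ≈ -101.17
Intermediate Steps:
M(z) = -1 (M(z) = -2 + z/z = -2 + 1 = -1)
N = 2 (N = 2*(-2*(-1) - 1) = 2*(2 - 1) = 2*1 = 2)
I(H, K) = √2*√H (I(H, K) = √(2*H) = √2*√H)
O(s, E) = E*s
-46334/O(229, I(N, 7)) = -46334/((√2*√2)*229) = -46334/(2*229) = -46334/458 = -46334*1/458 = -23167/229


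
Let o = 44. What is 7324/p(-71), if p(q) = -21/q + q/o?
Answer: -22880176/4117 ≈ -5557.5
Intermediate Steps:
p(q) = -21/q + q/44
7324/p(-71) = 7324/(-21/(-71) + (1/44)*(-71)) = 7324/(-21*(-1/71) - 71/44) = 7324/(21/71 - 71/44) = 7324/(-4117/3124) = 7324*(-3124/4117) = -22880176/4117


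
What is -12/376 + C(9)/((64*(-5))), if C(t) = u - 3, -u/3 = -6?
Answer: -237/3008 ≈ -0.078790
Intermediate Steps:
u = 18 (u = -3*(-6) = 18)
C(t) = 15 (C(t) = 18 - 3 = 15)
-12/376 + C(9)/((64*(-5))) = -12/376 + 15/((64*(-5))) = -12*1/376 + 15/(-320) = -3/94 + 15*(-1/320) = -3/94 - 3/64 = -237/3008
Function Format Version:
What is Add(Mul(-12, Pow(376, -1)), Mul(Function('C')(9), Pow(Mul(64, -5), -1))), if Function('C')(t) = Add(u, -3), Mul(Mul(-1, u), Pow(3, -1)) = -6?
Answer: Rational(-237, 3008) ≈ -0.078790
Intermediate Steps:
u = 18 (u = Mul(-3, -6) = 18)
Function('C')(t) = 15 (Function('C')(t) = Add(18, -3) = 15)
Add(Mul(-12, Pow(376, -1)), Mul(Function('C')(9), Pow(Mul(64, -5), -1))) = Add(Mul(-12, Pow(376, -1)), Mul(15, Pow(Mul(64, -5), -1))) = Add(Mul(-12, Rational(1, 376)), Mul(15, Pow(-320, -1))) = Add(Rational(-3, 94), Mul(15, Rational(-1, 320))) = Add(Rational(-3, 94), Rational(-3, 64)) = Rational(-237, 3008)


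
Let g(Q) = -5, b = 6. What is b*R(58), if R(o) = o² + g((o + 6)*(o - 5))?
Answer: 20154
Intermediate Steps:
R(o) = -5 + o² (R(o) = o² - 5 = -5 + o²)
b*R(58) = 6*(-5 + 58²) = 6*(-5 + 3364) = 6*3359 = 20154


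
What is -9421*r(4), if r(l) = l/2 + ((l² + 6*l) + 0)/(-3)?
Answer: 320314/3 ≈ 1.0677e+5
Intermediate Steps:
r(l) = -3*l/2 - l²/3 (r(l) = l*(½) + (l² + 6*l)*(-⅓) = l/2 + (-2*l - l²/3) = -3*l/2 - l²/3)
-9421*r(4) = -(-9421)*4*(9 + 2*4)/6 = -(-9421)*4*(9 + 8)/6 = -(-9421)*4*17/6 = -9421*(-34/3) = 320314/3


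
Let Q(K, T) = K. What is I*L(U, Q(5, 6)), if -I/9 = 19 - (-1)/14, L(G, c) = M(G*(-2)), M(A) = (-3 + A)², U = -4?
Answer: -60075/14 ≈ -4291.1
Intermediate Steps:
L(G, c) = (-3 - 2*G)² (L(G, c) = (-3 + G*(-2))² = (-3 - 2*G)²)
I = -2403/14 (I = -9*(19 - (-1)/14) = -9*(19 - 1*(-1/14)) = -9*(19 + 1/14) = -9*267/14 = -2403/14 ≈ -171.64)
I*L(U, Q(5, 6)) = -2403*(3 + 2*(-4))²/14 = -2403*(3 - 8)²/14 = -2403/14*(-5)² = -2403/14*25 = -60075/14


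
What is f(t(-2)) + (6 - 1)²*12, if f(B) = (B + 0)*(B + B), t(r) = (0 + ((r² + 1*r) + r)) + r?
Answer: 308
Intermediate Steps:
t(r) = r² + 3*r (t(r) = (0 + ((r² + r) + r)) + r = (0 + ((r + r²) + r)) + r = (0 + (r² + 2*r)) + r = (r² + 2*r) + r = r² + 3*r)
f(B) = 2*B² (f(B) = B*(2*B) = 2*B²)
f(t(-2)) + (6 - 1)²*12 = 2*(-2*(3 - 2))² + (6 - 1)²*12 = 2*(-2*1)² + 5²*12 = 2*(-2)² + 25*12 = 2*4 + 300 = 8 + 300 = 308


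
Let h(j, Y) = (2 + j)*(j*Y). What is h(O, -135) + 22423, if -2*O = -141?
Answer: -2670383/4 ≈ -6.6760e+5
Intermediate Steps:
O = 141/2 (O = -½*(-141) = 141/2 ≈ 70.500)
h(j, Y) = Y*j*(2 + j) (h(j, Y) = (2 + j)*(Y*j) = Y*j*(2 + j))
h(O, -135) + 22423 = -135*141/2*(2 + 141/2) + 22423 = -135*141/2*145/2 + 22423 = -2760075/4 + 22423 = -2670383/4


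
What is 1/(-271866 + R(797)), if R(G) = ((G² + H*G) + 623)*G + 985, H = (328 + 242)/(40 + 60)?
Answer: 10/5101079143 ≈ 1.9604e-9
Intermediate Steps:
H = 57/10 (H = 570/100 = 570*(1/100) = 57/10 ≈ 5.7000)
R(G) = 985 + G*(623 + G² + 57*G/10) (R(G) = ((G² + 57*G/10) + 623)*G + 985 = (623 + G² + 57*G/10)*G + 985 = G*(623 + G² + 57*G/10) + 985 = 985 + G*(623 + G² + 57*G/10))
1/(-271866 + R(797)) = 1/(-271866 + (985 + 797³ + 623*797 + (57/10)*797²)) = 1/(-271866 + (985 + 506261573 + 496531 + (57/10)*635209)) = 1/(-271866 + (985 + 506261573 + 496531 + 36206913/10)) = 1/(-271866 + 5103797803/10) = 1/(5101079143/10) = 10/5101079143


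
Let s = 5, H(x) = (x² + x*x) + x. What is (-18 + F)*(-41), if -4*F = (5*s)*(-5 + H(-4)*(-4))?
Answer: -116973/4 ≈ -29243.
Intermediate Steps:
H(x) = x + 2*x² (H(x) = (x² + x²) + x = 2*x² + x = x + 2*x²)
F = 2925/4 (F = -5*5*(-5 - 4*(1 + 2*(-4))*(-4))/4 = -25*(-5 - 4*(1 - 8)*(-4))/4 = -25*(-5 - 4*(-7)*(-4))/4 = -25*(-5 + 28*(-4))/4 = -25*(-5 - 112)/4 = -25*(-117)/4 = -¼*(-2925) = 2925/4 ≈ 731.25)
(-18 + F)*(-41) = (-18 + 2925/4)*(-41) = (2853/4)*(-41) = -116973/4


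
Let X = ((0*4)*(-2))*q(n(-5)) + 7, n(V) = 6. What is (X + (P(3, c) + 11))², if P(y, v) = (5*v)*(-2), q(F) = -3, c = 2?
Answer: 4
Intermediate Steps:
P(y, v) = -10*v
X = 7 (X = ((0*4)*(-2))*(-3) + 7 = (0*(-2))*(-3) + 7 = 0*(-3) + 7 = 0 + 7 = 7)
(X + (P(3, c) + 11))² = (7 + (-10*2 + 11))² = (7 + (-20 + 11))² = (7 - 9)² = (-2)² = 4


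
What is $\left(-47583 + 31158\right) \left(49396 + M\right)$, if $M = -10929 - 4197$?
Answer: $-562884750$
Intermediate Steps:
$M = -15126$ ($M = -10929 - 4197 = -15126$)
$\left(-47583 + 31158\right) \left(49396 + M\right) = \left(-47583 + 31158\right) \left(49396 - 15126\right) = \left(-16425\right) 34270 = -562884750$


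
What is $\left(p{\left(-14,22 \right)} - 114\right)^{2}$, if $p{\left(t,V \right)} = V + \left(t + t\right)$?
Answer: $14400$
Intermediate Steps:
$p{\left(t,V \right)} = V + 2 t$
$\left(p{\left(-14,22 \right)} - 114\right)^{2} = \left(\left(22 + 2 \left(-14\right)\right) - 114\right)^{2} = \left(\left(22 - 28\right) - 114\right)^{2} = \left(-6 - 114\right)^{2} = \left(-120\right)^{2} = 14400$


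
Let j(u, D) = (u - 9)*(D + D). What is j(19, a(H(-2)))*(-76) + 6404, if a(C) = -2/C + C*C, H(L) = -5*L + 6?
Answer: -382526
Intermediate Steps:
H(L) = 6 - 5*L
a(C) = C**2 - 2/C (a(C) = -2/C + C**2 = C**2 - 2/C)
j(u, D) = 2*D*(-9 + u) (j(u, D) = (-9 + u)*(2*D) = 2*D*(-9 + u))
j(19, a(H(-2)))*(-76) + 6404 = (2*((-2 + (6 - 5*(-2))**3)/(6 - 5*(-2)))*(-9 + 19))*(-76) + 6404 = (2*((-2 + (6 + 10)**3)/(6 + 10))*10)*(-76) + 6404 = (2*((-2 + 16**3)/16)*10)*(-76) + 6404 = (2*((-2 + 4096)/16)*10)*(-76) + 6404 = (2*((1/16)*4094)*10)*(-76) + 6404 = (2*(2047/8)*10)*(-76) + 6404 = (10235/2)*(-76) + 6404 = -388930 + 6404 = -382526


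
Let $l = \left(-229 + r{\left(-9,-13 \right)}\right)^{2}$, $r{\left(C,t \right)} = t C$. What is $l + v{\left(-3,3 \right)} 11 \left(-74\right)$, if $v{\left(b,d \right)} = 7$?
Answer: $6846$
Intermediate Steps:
$r{\left(C,t \right)} = C t$
$l = 12544$ ($l = \left(-229 - -117\right)^{2} = \left(-229 + 117\right)^{2} = \left(-112\right)^{2} = 12544$)
$l + v{\left(-3,3 \right)} 11 \left(-74\right) = 12544 + 7 \cdot 11 \left(-74\right) = 12544 + 77 \left(-74\right) = 12544 - 5698 = 6846$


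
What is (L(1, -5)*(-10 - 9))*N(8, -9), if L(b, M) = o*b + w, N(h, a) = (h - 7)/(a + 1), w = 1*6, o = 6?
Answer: 57/2 ≈ 28.500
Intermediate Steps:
w = 6
N(h, a) = (-7 + h)/(1 + a)
L(b, M) = 6 + 6*b (L(b, M) = 6*b + 6 = 6 + 6*b)
(L(1, -5)*(-10 - 9))*N(8, -9) = ((6 + 6*1)*(-10 - 9))*((-7 + 8)/(1 - 9)) = ((6 + 6)*(-19))*(1/(-8)) = (12*(-19))*(-⅛*1) = -228*(-⅛) = 57/2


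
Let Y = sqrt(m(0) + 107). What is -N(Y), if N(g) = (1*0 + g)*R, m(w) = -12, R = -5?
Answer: 5*sqrt(95) ≈ 48.734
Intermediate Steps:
Y = sqrt(95) (Y = sqrt(-12 + 107) = sqrt(95) ≈ 9.7468)
N(g) = -5*g (N(g) = (1*0 + g)*(-5) = (0 + g)*(-5) = g*(-5) = -5*g)
-N(Y) = -(-5)*sqrt(95) = 5*sqrt(95)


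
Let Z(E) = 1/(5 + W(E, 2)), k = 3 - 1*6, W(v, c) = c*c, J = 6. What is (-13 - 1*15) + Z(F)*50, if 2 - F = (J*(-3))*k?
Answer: -202/9 ≈ -22.444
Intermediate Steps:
W(v, c) = c²
k = -3 (k = 3 - 6 = -3)
F = -52 (F = 2 - 6*(-3)*(-3) = 2 - (-18)*(-3) = 2 - 1*54 = 2 - 54 = -52)
Z(E) = ⅑ (Z(E) = 1/(5 + 2²) = 1/(5 + 4) = 1/9 = ⅑)
(-13 - 1*15) + Z(F)*50 = (-13 - 1*15) + (⅑)*50 = (-13 - 15) + 50/9 = -28 + 50/9 = -202/9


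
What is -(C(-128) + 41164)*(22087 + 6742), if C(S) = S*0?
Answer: -1186716956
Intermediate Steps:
C(S) = 0
-(C(-128) + 41164)*(22087 + 6742) = -(0 + 41164)*(22087 + 6742) = -41164*28829 = -1*1186716956 = -1186716956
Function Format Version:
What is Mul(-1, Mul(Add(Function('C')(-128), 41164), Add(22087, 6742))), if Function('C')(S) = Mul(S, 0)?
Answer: -1186716956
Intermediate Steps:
Function('C')(S) = 0
Mul(-1, Mul(Add(Function('C')(-128), 41164), Add(22087, 6742))) = Mul(-1, Mul(Add(0, 41164), Add(22087, 6742))) = Mul(-1, Mul(41164, 28829)) = Mul(-1, 1186716956) = -1186716956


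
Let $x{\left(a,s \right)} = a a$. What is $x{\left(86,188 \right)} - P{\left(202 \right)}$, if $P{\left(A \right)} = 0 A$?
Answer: $7396$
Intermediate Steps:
$x{\left(a,s \right)} = a^{2}$
$P{\left(A \right)} = 0$
$x{\left(86,188 \right)} - P{\left(202 \right)} = 86^{2} - 0 = 7396 + 0 = 7396$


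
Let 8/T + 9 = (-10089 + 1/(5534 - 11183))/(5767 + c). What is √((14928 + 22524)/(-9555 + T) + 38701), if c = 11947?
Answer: √22501553545572173591521447137/762547936339 ≈ 196.72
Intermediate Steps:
T = -200132772/239397559 (T = 8/(-9 + (-10089 + 1/(5534 - 11183))/(5767 + 11947)) = 8/(-9 + (-10089 + 1/(-5649))/17714) = 8/(-9 + (-10089 - 1/5649)*(1/17714)) = 8/(-9 - 56992762/5649*1/17714) = 8/(-9 - 28496381/50033193) = 8/(-478795118/50033193) = 8*(-50033193/478795118) = -200132772/239397559 ≈ -0.83599)
√((14928 + 22524)/(-9555 + T) + 38701) = √((14928 + 22524)/(-9555 - 200132772/239397559) + 38701) = √(37452/(-2287643809017/239397559) + 38701) = √(37452*(-239397559/2287643809017) + 38701) = √(-2988639126556/762547936339 + 38701) = √(29508379045129083/762547936339) = √22501553545572173591521447137/762547936339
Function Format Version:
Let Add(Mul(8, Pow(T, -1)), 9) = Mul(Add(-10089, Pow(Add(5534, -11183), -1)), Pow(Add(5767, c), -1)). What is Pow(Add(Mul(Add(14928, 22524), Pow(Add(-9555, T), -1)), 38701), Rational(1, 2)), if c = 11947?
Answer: Mul(Rational(1, 762547936339), Pow(22501553545572173591521447137, Rational(1, 2))) ≈ 196.72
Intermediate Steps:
T = Rational(-200132772, 239397559) (T = Mul(8, Pow(Add(-9, Mul(Add(-10089, Pow(Add(5534, -11183), -1)), Pow(Add(5767, 11947), -1))), -1)) = Mul(8, Pow(Add(-9, Mul(Add(-10089, Pow(-5649, -1)), Pow(17714, -1))), -1)) = Mul(8, Pow(Add(-9, Mul(Add(-10089, Rational(-1, 5649)), Rational(1, 17714))), -1)) = Mul(8, Pow(Add(-9, Mul(Rational(-56992762, 5649), Rational(1, 17714))), -1)) = Mul(8, Pow(Add(-9, Rational(-28496381, 50033193)), -1)) = Mul(8, Pow(Rational(-478795118, 50033193), -1)) = Mul(8, Rational(-50033193, 478795118)) = Rational(-200132772, 239397559) ≈ -0.83599)
Pow(Add(Mul(Add(14928, 22524), Pow(Add(-9555, T), -1)), 38701), Rational(1, 2)) = Pow(Add(Mul(Add(14928, 22524), Pow(Add(-9555, Rational(-200132772, 239397559)), -1)), 38701), Rational(1, 2)) = Pow(Add(Mul(37452, Pow(Rational(-2287643809017, 239397559), -1)), 38701), Rational(1, 2)) = Pow(Add(Mul(37452, Rational(-239397559, 2287643809017)), 38701), Rational(1, 2)) = Pow(Add(Rational(-2988639126556, 762547936339), 38701), Rational(1, 2)) = Pow(Rational(29508379045129083, 762547936339), Rational(1, 2)) = Mul(Rational(1, 762547936339), Pow(22501553545572173591521447137, Rational(1, 2)))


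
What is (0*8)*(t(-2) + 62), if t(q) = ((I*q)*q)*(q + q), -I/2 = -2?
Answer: 0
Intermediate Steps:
I = 4 (I = -2*(-2) = 4)
t(q) = 8*q**3 (t(q) = ((4*q)*q)*(q + q) = (4*q**2)*(2*q) = 8*q**3)
(0*8)*(t(-2) + 62) = (0*8)*(8*(-2)**3 + 62) = 0*(8*(-8) + 62) = 0*(-64 + 62) = 0*(-2) = 0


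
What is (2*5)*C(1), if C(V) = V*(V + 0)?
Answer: 10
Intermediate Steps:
C(V) = V² (C(V) = V*V = V²)
(2*5)*C(1) = (2*5)*1² = 10*1 = 10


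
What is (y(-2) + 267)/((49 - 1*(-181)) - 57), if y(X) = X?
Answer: 265/173 ≈ 1.5318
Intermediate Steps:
(y(-2) + 267)/((49 - 1*(-181)) - 57) = (-2 + 267)/((49 - 1*(-181)) - 57) = 265/((49 + 181) - 57) = 265/(230 - 57) = 265/173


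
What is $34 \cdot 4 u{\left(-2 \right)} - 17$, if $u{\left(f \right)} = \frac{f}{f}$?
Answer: $119$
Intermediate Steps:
$u{\left(f \right)} = 1$
$34 \cdot 4 u{\left(-2 \right)} - 17 = 34 \cdot 4 \cdot 1 - 17 = 34 \cdot 4 - 17 = 136 - 17 = 119$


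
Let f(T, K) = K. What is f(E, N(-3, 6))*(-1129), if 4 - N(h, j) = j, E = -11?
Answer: 2258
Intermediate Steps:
N(h, j) = 4 - j
f(E, N(-3, 6))*(-1129) = (4 - 1*6)*(-1129) = (4 - 6)*(-1129) = -2*(-1129) = 2258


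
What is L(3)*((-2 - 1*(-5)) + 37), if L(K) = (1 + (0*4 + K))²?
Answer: 640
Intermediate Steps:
L(K) = (1 + K)² (L(K) = (1 + (0 + K))² = (1 + K)²)
L(3)*((-2 - 1*(-5)) + 37) = (1 + 3)²*((-2 - 1*(-5)) + 37) = 4²*((-2 + 5) + 37) = 16*(3 + 37) = 16*40 = 640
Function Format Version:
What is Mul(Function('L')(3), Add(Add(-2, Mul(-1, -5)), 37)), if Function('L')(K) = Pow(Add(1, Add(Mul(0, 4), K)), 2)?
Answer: 640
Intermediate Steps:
Function('L')(K) = Pow(Add(1, K), 2) (Function('L')(K) = Pow(Add(1, Add(0, K)), 2) = Pow(Add(1, K), 2))
Mul(Function('L')(3), Add(Add(-2, Mul(-1, -5)), 37)) = Mul(Pow(Add(1, 3), 2), Add(Add(-2, Mul(-1, -5)), 37)) = Mul(Pow(4, 2), Add(Add(-2, 5), 37)) = Mul(16, Add(3, 37)) = Mul(16, 40) = 640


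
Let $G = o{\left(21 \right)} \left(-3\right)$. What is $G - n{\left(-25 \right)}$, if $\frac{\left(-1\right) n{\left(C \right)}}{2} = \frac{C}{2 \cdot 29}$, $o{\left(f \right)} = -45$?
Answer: $\frac{3890}{29} \approx 134.14$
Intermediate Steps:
$n{\left(C \right)} = - \frac{C}{29}$ ($n{\left(C \right)} = - 2 \frac{C}{2 \cdot 29} = - 2 \frac{C}{58} = - \frac{C}{29}$)
$G = 135$ ($G = \left(-45\right) \left(-3\right) = 135$)
$G - n{\left(-25 \right)} = 135 - \left(- \frac{1}{29}\right) \left(-25\right) = 135 - \frac{25}{29} = \frac{3890}{29}$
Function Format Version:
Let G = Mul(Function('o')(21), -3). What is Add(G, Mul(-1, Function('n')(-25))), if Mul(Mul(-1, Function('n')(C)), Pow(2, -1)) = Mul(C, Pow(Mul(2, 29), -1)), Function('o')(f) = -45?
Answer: Rational(3890, 29) ≈ 134.14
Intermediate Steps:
Function('n')(C) = Mul(Rational(-1, 29), C) (Function('n')(C) = Mul(-2, Mul(C, Pow(Mul(2, 29), -1))) = Mul(-2, Mul(C, Pow(58, -1))) = Mul(-2, Mul(C, Rational(1, 58))) = Mul(-2, Mul(Rational(1, 58), C)) = Mul(Rational(-1, 29), C))
G = 135 (G = Mul(-45, -3) = 135)
Add(G, Mul(-1, Function('n')(-25))) = Add(135, Mul(-1, Mul(Rational(-1, 29), -25))) = Add(135, Mul(-1, Rational(25, 29))) = Add(135, Rational(-25, 29)) = Rational(3890, 29)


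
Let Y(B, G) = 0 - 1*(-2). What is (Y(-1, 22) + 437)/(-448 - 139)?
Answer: -439/587 ≈ -0.74787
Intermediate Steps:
Y(B, G) = 2 (Y(B, G) = 0 + 2 = 2)
(Y(-1, 22) + 437)/(-448 - 139) = (2 + 437)/(-448 - 139) = 439/(-587) = 439*(-1/587) = -439/587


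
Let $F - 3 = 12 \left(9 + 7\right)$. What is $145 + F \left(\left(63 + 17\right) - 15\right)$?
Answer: $12820$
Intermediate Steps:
$F = 195$ ($F = 3 + 12 \left(9 + 7\right) = 3 + 12 \cdot 16 = 3 + 192 = 195$)
$145 + F \left(\left(63 + 17\right) - 15\right) = 145 + 195 \left(\left(63 + 17\right) - 15\right) = 145 + 195 \left(80 - 15\right) = 145 + 195 \cdot 65 = 145 + 12675 = 12820$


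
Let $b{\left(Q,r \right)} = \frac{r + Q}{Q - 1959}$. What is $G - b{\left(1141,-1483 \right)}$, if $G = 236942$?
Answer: $\frac{96909107}{409} \approx 2.3694 \cdot 10^{5}$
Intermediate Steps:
$b{\left(Q,r \right)} = \frac{Q + r}{-1959 + Q}$
$G - b{\left(1141,-1483 \right)} = 236942 - \frac{1141 - 1483}{-1959 + 1141} = 236942 - \frac{1}{-818} \left(-342\right) = 236942 - \left(- \frac{1}{818}\right) \left(-342\right) = 236942 - \frac{171}{409} = \frac{96909107}{409}$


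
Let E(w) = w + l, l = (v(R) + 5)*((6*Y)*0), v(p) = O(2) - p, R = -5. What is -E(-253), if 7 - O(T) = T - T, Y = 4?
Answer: 253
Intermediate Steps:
O(T) = 7 (O(T) = 7 - (T - T) = 7 - 1*0 = 7 + 0 = 7)
v(p) = 7 - p
l = 0 (l = ((7 - 1*(-5)) + 5)*((6*4)*0) = ((7 + 5) + 5)*(24*0) = (12 + 5)*0 = 17*0 = 0)
E(w) = w (E(w) = w + 0 = w)
-E(-253) = -1*(-253) = 253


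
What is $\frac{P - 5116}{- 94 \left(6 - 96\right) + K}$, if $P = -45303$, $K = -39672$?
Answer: $\frac{50419}{31212} \approx 1.6154$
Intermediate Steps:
$\frac{P - 5116}{- 94 \left(6 - 96\right) + K} = \frac{-45303 - 5116}{- 94 \left(6 - 96\right) - 39672} = - \frac{50419}{\left(-94\right) \left(-90\right) - 39672} = - \frac{50419}{8460 - 39672} = - \frac{50419}{-31212} = \left(-50419\right) \left(- \frac{1}{31212}\right) = \frac{50419}{31212}$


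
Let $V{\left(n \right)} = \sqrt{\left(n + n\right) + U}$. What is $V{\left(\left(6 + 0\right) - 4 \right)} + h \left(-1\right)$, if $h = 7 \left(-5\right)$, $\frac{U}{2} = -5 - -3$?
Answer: $35$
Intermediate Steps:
$U = -4$ ($U = 2 \left(-5 - -3\right) = 2 \left(-5 + 3\right) = 2 \left(-2\right) = -4$)
$h = -35$
$V{\left(n \right)} = \sqrt{-4 + 2 n}$ ($V{\left(n \right)} = \sqrt{\left(n + n\right) - 4} = \sqrt{2 n - 4} = \sqrt{-4 + 2 n}$)
$V{\left(\left(6 + 0\right) - 4 \right)} + h \left(-1\right) = \sqrt{-4 + 2 \left(\left(6 + 0\right) - 4\right)} - -35 = \sqrt{-4 + 2 \left(6 - 4\right)} + 35 = \sqrt{-4 + 2 \cdot 2} + 35 = \sqrt{-4 + 4} + 35 = \sqrt{0} + 35 = 0 + 35 = 35$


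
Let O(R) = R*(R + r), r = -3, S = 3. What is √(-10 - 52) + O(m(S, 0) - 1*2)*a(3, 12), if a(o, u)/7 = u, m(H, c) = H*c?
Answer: 840 + I*√62 ≈ 840.0 + 7.874*I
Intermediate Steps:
a(o, u) = 7*u
O(R) = R*(-3 + R) (O(R) = R*(R - 3) = R*(-3 + R))
√(-10 - 52) + O(m(S, 0) - 1*2)*a(3, 12) = √(-10 - 52) + ((3*0 - 1*2)*(-3 + (3*0 - 1*2)))*(7*12) = √(-62) + ((0 - 2)*(-3 + (0 - 2)))*84 = I*√62 - 2*(-3 - 2)*84 = I*√62 - 2*(-5)*84 = I*√62 + 10*84 = I*√62 + 840 = 840 + I*√62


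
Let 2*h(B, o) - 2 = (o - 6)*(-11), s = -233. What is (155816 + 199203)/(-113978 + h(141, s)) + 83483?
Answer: 18810096937/225325 ≈ 83480.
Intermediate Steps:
h(B, o) = 34 - 11*o/2 (h(B, o) = 1 + ((o - 6)*(-11))/2 = 1 + ((-6 + o)*(-11))/2 = 1 + (66 - 11*o)/2 = 1 + (33 - 11*o/2) = 34 - 11*o/2)
(155816 + 199203)/(-113978 + h(141, s)) + 83483 = (155816 + 199203)/(-113978 + (34 - 11/2*(-233))) + 83483 = 355019/(-113978 + (34 + 2563/2)) + 83483 = 355019/(-113978 + 2631/2) + 83483 = 355019/(-225325/2) + 83483 = 355019*(-2/225325) + 83483 = -710038/225325 + 83483 = 18810096937/225325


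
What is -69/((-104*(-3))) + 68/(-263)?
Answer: -13121/27352 ≈ -0.47971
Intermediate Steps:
-69/((-104*(-3))) + 68/(-263) = -69/312 + 68*(-1/263) = -69*1/312 - 68/263 = -23/104 - 68/263 = -13121/27352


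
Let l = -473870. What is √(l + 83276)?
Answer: I*√390594 ≈ 624.98*I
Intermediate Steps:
√(l + 83276) = √(-473870 + 83276) = √(-390594) = I*√390594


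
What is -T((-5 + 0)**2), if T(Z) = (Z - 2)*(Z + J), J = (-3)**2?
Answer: -782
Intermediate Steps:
J = 9
T(Z) = (-2 + Z)*(9 + Z) (T(Z) = (Z - 2)*(Z + 9) = (-2 + Z)*(9 + Z))
-T((-5 + 0)**2) = -(-18 + ((-5 + 0)**2)**2 + 7*(-5 + 0)**2) = -(-18 + ((-5)**2)**2 + 7*(-5)**2) = -(-18 + 25**2 + 7*25) = -(-18 + 625 + 175) = -1*782 = -782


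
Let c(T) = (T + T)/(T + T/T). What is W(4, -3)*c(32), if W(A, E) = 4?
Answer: 256/33 ≈ 7.7576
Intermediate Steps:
c(T) = 2*T/(1 + T) (c(T) = (2*T)/(T + 1) = (2*T)/(1 + T) = 2*T/(1 + T))
W(4, -3)*c(32) = 4*(2*32/(1 + 32)) = 4*(2*32/33) = 4*(2*32*(1/33)) = 4*(64/33) = 256/33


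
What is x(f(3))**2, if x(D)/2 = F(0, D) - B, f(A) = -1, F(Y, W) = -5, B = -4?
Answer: 4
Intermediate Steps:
x(D) = -2 (x(D) = 2*(-5 - 1*(-4)) = 2*(-5 + 4) = 2*(-1) = -2)
x(f(3))**2 = (-2)**2 = 4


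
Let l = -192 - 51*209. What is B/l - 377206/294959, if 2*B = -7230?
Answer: -1008928507/1066866703 ≈ -0.94569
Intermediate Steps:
B = -3615 (B = (½)*(-7230) = -3615)
l = -10851 (l = -192 - 10659 = -10851)
B/l - 377206/294959 = -3615/(-10851) - 377206/294959 = -3615*(-1/10851) - 377206*1/294959 = 1205/3617 - 377206/294959 = -1008928507/1066866703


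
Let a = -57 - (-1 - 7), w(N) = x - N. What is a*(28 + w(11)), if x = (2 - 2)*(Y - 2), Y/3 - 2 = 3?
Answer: -833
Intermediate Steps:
Y = 15 (Y = 6 + 3*3 = 6 + 9 = 15)
x = 0 (x = (2 - 2)*(15 - 2) = 0*13 = 0)
w(N) = -N (w(N) = 0 - N = -N)
a = -49 (a = -57 - 1*(-8) = -57 + 8 = -49)
a*(28 + w(11)) = -49*(28 - 1*11) = -49*(28 - 11) = -49*17 = -833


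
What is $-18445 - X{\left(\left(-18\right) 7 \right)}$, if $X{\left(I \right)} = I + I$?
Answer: $-18193$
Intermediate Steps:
$X{\left(I \right)} = 2 I$
$-18445 - X{\left(\left(-18\right) 7 \right)} = -18445 - 2 \left(\left(-18\right) 7\right) = -18445 - 2 \left(-126\right) = -18445 - -252 = -18445 + 252 = -18193$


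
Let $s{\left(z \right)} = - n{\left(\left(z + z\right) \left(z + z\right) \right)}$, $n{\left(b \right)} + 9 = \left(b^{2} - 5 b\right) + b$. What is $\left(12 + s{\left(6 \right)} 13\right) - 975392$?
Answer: $-1237343$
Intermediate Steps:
$n{\left(b \right)} = -9 + b^{2} - 4 b$ ($n{\left(b \right)} = -9 + \left(\left(b^{2} - 5 b\right) + b\right) = -9 + \left(b^{2} - 4 b\right) = -9 + b^{2} - 4 b$)
$s{\left(z \right)} = 9 - 16 z^{4} + 16 z^{2}$ ($s{\left(z \right)} = - (-9 + \left(\left(z + z\right) \left(z + z\right)\right)^{2} - 4 \left(z + z\right) \left(z + z\right)) = - (-9 + \left(2 z 2 z\right)^{2} - 4 \cdot 2 z 2 z) = - (-9 + \left(4 z^{2}\right)^{2} - 4 \cdot 4 z^{2}) = - (-9 + 16 z^{4} - 16 z^{2}) = - (-9 - 16 z^{2} + 16 z^{4}) = 9 - 16 z^{4} + 16 z^{2}$)
$\left(12 + s{\left(6 \right)} 13\right) - 975392 = \left(12 + \left(9 - 16 \cdot 6^{4} + 16 \cdot 6^{2}\right) 13\right) - 975392 = \left(12 + \left(9 - 20736 + 16 \cdot 36\right) 13\right) - 975392 = \left(12 + \left(9 - 20736 + 576\right) 13\right) - 975392 = \left(12 - 261963\right) - 975392 = -261951 - 975392 = -1237343$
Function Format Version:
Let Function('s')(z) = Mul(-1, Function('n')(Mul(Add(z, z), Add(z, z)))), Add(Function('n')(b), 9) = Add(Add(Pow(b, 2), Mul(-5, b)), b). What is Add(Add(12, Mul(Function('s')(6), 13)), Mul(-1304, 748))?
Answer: -1237343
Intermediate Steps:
Function('n')(b) = Add(-9, Pow(b, 2), Mul(-4, b)) (Function('n')(b) = Add(-9, Add(Add(Pow(b, 2), Mul(-5, b)), b)) = Add(-9, Add(Pow(b, 2), Mul(-4, b))) = Add(-9, Pow(b, 2), Mul(-4, b)))
Function('s')(z) = Add(9, Mul(-16, Pow(z, 4)), Mul(16, Pow(z, 2))) (Function('s')(z) = Mul(-1, Add(-9, Pow(Mul(Add(z, z), Add(z, z)), 2), Mul(-4, Mul(Add(z, z), Add(z, z))))) = Mul(-1, Add(-9, Pow(Mul(Mul(2, z), Mul(2, z)), 2), Mul(-4, Mul(Mul(2, z), Mul(2, z))))) = Mul(-1, Add(-9, Pow(Mul(4, Pow(z, 2)), 2), Mul(-4, Mul(4, Pow(z, 2))))) = Mul(-1, Add(-9, Mul(16, Pow(z, 4)), Mul(-16, Pow(z, 2)))) = Mul(-1, Add(-9, Mul(-16, Pow(z, 2)), Mul(16, Pow(z, 4)))) = Add(9, Mul(-16, Pow(z, 4)), Mul(16, Pow(z, 2))))
Add(Add(12, Mul(Function('s')(6), 13)), Mul(-1304, 748)) = Add(Add(12, Mul(Add(9, Mul(-16, Pow(6, 4)), Mul(16, Pow(6, 2))), 13)), Mul(-1304, 748)) = Add(Add(12, Mul(Add(9, Mul(-16, 1296), Mul(16, 36)), 13)), -975392) = Add(Add(12, Mul(Add(9, -20736, 576), 13)), -975392) = Add(Add(12, Mul(-20151, 13)), -975392) = Add(Add(12, -261963), -975392) = Add(-261951, -975392) = -1237343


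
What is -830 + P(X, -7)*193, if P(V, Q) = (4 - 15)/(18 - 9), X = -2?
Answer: -9593/9 ≈ -1065.9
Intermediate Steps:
P(V, Q) = -11/9
-830 + P(X, -7)*193 = -830 - 11/9*193 = -830 - 2123/9 = -9593/9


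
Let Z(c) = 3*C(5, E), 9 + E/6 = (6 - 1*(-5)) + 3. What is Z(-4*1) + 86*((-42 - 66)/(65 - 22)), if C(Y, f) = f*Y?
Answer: 234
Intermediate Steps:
E = 30 (E = -54 + 6*((6 - 1*(-5)) + 3) = -54 + 6*((6 + 5) + 3) = -54 + 6*(11 + 3) = -54 + 6*14 = -54 + 84 = 30)
C(Y, f) = Y*f
Z(c) = 450 (Z(c) = 3*(5*30) = 3*150 = 450)
Z(-4*1) + 86*((-42 - 66)/(65 - 22)) = 450 + 86*((-42 - 66)/(65 - 22)) = 450 + 86*(-108/43) = 450 - 216 = 234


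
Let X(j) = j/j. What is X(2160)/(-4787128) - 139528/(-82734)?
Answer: 333969156425/198029123976 ≈ 1.6865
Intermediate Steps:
X(j) = 1
X(2160)/(-4787128) - 139528/(-82734) = 1/(-4787128) - 139528/(-82734) = 1*(-1/4787128) - 139528*(-1/82734) = -1/4787128 + 69764/41367 = 333969156425/198029123976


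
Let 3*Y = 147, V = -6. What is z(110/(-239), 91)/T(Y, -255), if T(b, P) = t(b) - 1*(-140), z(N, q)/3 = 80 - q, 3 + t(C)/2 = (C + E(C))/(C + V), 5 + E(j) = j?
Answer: -1419/5948 ≈ -0.23857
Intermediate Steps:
E(j) = -5 + j
Y = 49 (Y = (1/3)*147 = 49)
t(C) = -6 + 2*(-5 + 2*C)/(-6 + C) (t(C) = -6 + 2*((C + (-5 + C))/(C - 6)) = -6 + 2*((-5 + 2*C)/(-6 + C)) = -6 + 2*(-5 + 2*C)/(-6 + C))
z(N, q) = 240 - 3*q (z(N, q) = 3*(80 - q) = 240 - 3*q)
T(b, P) = 140 + 2*(13 - b)/(-6 + b) (T(b, P) = 2*(13 - b)/(-6 + b) - 1*(-140) = 2*(13 - b)/(-6 + b) + 140 = 140 + 2*(13 - b)/(-6 + b))
z(110/(-239), 91)/T(Y, -255) = (240 - 3*91)/((2*(-407 + 69*49)/(-6 + 49))) = (240 - 273)/((2*(-407 + 3381)/43)) = -33/(2*(1/43)*2974) = -33/5948/43 = -33*43/5948 = -1419/5948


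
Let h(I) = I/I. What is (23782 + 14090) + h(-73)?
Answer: 37873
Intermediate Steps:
h(I) = 1
(23782 + 14090) + h(-73) = (23782 + 14090) + 1 = 37872 + 1 = 37873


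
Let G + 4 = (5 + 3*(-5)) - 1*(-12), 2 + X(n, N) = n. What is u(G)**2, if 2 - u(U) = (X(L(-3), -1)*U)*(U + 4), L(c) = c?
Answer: 324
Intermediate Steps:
X(n, N) = -2 + n
G = -2 (G = -4 + ((5 + 3*(-5)) - 1*(-12)) = -4 + ((5 - 15) + 12) = -4 + (-10 + 12) = -4 + 2 = -2)
u(U) = 2 + 5*U*(4 + U) (u(U) = 2 - (-2 - 3)*U*(U + 4) = 2 - (-5*U)*(4 + U) = 2 - (-5)*U*(4 + U) = 2 + 5*U*(4 + U))
u(G)**2 = (2 + 5*(-2)**2 + 20*(-2))**2 = (2 + 5*4 - 40)**2 = (2 + 20 - 40)**2 = (-18)**2 = 324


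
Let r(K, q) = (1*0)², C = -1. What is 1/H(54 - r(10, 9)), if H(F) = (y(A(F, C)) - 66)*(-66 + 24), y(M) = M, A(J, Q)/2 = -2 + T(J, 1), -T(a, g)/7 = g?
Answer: 1/3528 ≈ 0.00028345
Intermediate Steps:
r(K, q) = 0 (r(K, q) = 0² = 0)
T(a, g) = -7*g
A(J, Q) = -18 (A(J, Q) = 2*(-2 - 7*1) = 2*(-2 - 7) = 2*(-9) = -18)
H(F) = 3528 (H(F) = (-18 - 66)*(-66 + 24) = -84*(-42) = 3528)
1/H(54 - r(10, 9)) = 1/3528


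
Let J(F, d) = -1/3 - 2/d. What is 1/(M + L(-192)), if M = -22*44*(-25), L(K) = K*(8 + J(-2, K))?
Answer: 1/22726 ≈ 4.4002e-5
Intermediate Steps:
J(F, d) = -⅓ - 2/d (J(F, d) = -1*⅓ - 2/d = -⅓ - 2/d)
L(K) = K*(8 + (-6 - K)/(3*K))
M = 24200 (M = -968*(-25) = 24200)
1/(M + L(-192)) = 1/(24200 + (-2 + (23/3)*(-192))) = 1/(24200 + (-2 - 1472)) = 1/(24200 - 1474) = 1/22726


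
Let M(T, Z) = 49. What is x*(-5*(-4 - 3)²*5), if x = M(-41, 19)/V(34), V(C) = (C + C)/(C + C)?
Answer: -60025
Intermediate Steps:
V(C) = 1 (V(C) = (2*C)/((2*C)) = (2*C)*(1/(2*C)) = 1)
x = 49 (x = 49/1 = 49*1 = 49)
x*(-5*(-4 - 3)²*5) = 49*(-5*(-4 - 3)²*5) = 49*(-5*(-7)²*5) = 49*(-5*49*5) = 49*(-245*5) = 49*(-1225) = -60025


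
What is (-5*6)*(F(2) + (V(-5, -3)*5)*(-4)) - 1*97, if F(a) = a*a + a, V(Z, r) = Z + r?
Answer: -5077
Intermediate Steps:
F(a) = a + a² (F(a) = a² + a = a + a²)
(-5*6)*(F(2) + (V(-5, -3)*5)*(-4)) - 1*97 = (-5*6)*(2*(1 + 2) + ((-5 - 3)*5)*(-4)) - 1*97 = -30*(2*3 - 8*5*(-4)) - 97 = -30*(6 - 40*(-4)) - 97 = -30*(6 + 160) - 97 = -30*166 - 97 = -4980 - 97 = -5077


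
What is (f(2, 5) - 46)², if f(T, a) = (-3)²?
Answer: 1369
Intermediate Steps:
f(T, a) = 9
(f(2, 5) - 46)² = (9 - 46)² = (-37)² = 1369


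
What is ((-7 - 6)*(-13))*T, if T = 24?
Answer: 4056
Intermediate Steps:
((-7 - 6)*(-13))*T = ((-7 - 6)*(-13))*24 = -13*(-13)*24 = 169*24 = 4056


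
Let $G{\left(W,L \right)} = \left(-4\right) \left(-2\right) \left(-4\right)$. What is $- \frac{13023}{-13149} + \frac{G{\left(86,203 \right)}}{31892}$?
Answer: $\frac{11525243}{11648553} \approx 0.98941$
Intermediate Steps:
$G{\left(W,L \right)} = -32$ ($G{\left(W,L \right)} = 8 \left(-4\right) = -32$)
$- \frac{13023}{-13149} + \frac{G{\left(86,203 \right)}}{31892} = - \frac{13023}{-13149} - \frac{32}{31892} = \left(-13023\right) \left(- \frac{1}{13149}\right) - \frac{8}{7973} = \frac{1447}{1461} - \frac{8}{7973} = \frac{11525243}{11648553}$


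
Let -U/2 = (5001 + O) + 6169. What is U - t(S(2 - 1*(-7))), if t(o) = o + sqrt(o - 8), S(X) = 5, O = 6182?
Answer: -34709 - I*sqrt(3) ≈ -34709.0 - 1.732*I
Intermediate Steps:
t(o) = o + sqrt(-8 + o)
U = -34704 (U = -2*((5001 + 6182) + 6169) = -2*(11183 + 6169) = -2*17352 = -34704)
U - t(S(2 - 1*(-7))) = -34704 - (5 + sqrt(-8 + 5)) = -34704 - (5 + sqrt(-3)) = -34704 - (5 + I*sqrt(3)) = -34704 + (-5 - I*sqrt(3)) = -34709 - I*sqrt(3)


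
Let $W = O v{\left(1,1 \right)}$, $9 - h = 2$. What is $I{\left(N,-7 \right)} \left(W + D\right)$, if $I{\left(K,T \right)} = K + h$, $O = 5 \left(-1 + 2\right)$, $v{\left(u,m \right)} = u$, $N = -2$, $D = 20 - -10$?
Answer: $175$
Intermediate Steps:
$h = 7$ ($h = 9 - 2 = 7$)
$D = 30$ ($D = 20 + 10 = 30$)
$O = 5$ ($O = 5 \cdot 1 = 5$)
$I{\left(K,T \right)} = 7 + K$ ($I{\left(K,T \right)} = K + 7 = 7 + K$)
$W = 5$ ($W = 5 \cdot 1 = 5$)
$I{\left(N,-7 \right)} \left(W + D\right) = \left(7 - 2\right) \left(5 + 30\right) = 5 \cdot 35 = 175$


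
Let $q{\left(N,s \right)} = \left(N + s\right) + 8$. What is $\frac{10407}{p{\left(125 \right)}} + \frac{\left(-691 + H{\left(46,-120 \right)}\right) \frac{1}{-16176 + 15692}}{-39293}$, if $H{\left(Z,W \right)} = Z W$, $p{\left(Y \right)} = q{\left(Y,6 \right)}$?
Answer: $\frac{197917506155}{2643475868} \approx 74.87$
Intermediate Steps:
$q{\left(N,s \right)} = 8 + N + s$
$p{\left(Y \right)} = 14 + Y$ ($p{\left(Y \right)} = 8 + Y + 6 = 14 + Y$)
$H{\left(Z,W \right)} = W Z$
$\frac{10407}{p{\left(125 \right)}} + \frac{\left(-691 + H{\left(46,-120 \right)}\right) \frac{1}{-16176 + 15692}}{-39293} = \frac{10407}{14 + 125} + \frac{\left(-691 - 5520\right) \frac{1}{-16176 + 15692}}{-39293} = \frac{10407}{139} + \frac{-691 - 5520}{-484} \left(- \frac{1}{39293}\right) = 10407 \cdot \frac{1}{139} + \left(-6211\right) \left(- \frac{1}{484}\right) \left(- \frac{1}{39293}\right) = \frac{10407}{139} + \frac{6211}{484} \left(- \frac{1}{39293}\right) = \frac{10407}{139} - \frac{6211}{19017812} = \frac{197917506155}{2643475868}$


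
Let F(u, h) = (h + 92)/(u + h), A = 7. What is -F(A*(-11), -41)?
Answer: 51/118 ≈ 0.43220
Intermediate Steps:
F(u, h) = (92 + h)/(h + u)
-F(A*(-11), -41) = -(92 - 41)/(-41 + 7*(-11)) = -51/(-41 - 77) = -51/(-118) = -(-1)*51/118 = -1*(-51/118) = 51/118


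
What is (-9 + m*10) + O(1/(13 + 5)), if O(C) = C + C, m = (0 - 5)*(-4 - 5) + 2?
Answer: 4150/9 ≈ 461.11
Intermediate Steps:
m = 47 (m = -5*(-9) + 2 = 45 + 2 = 47)
O(C) = 2*C
(-9 + m*10) + O(1/(13 + 5)) = (-9 + 47*10) + 2/(13 + 5) = (-9 + 470) + 2/18 = 461 + 2*(1/18) = 461 + 1/9 = 4150/9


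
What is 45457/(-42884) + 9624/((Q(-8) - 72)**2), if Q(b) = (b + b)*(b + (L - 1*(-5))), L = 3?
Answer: 1844443/2315736 ≈ 0.79648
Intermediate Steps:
Q(b) = 2*b*(8 + b) (Q(b) = (b + b)*(b + (3 - 1*(-5))) = (2*b)*(b + (3 + 5)) = (2*b)*(b + 8) = (2*b)*(8 + b) = 2*b*(8 + b))
45457/(-42884) + 9624/((Q(-8) - 72)**2) = 45457/(-42884) + 9624/((2*(-8)*(8 - 8) - 72)**2) = 45457*(-1/42884) + 9624/((2*(-8)*0 - 72)**2) = -45457/42884 + 9624/((0 - 72)**2) = -45457/42884 + 9624/((-72)**2) = -45457/42884 + 9624/5184 = -45457/42884 + 9624*(1/5184) = -45457/42884 + 401/216 = 1844443/2315736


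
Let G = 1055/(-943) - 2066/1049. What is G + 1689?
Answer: 1667715690/989207 ≈ 1685.9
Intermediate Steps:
G = -3054933/989207 (G = 1055*(-1/943) - 2066*1/1049 = -1055/943 - 2066/1049 = -3054933/989207 ≈ -3.0883)
G + 1689 = -3054933/989207 + 1689 = 1667715690/989207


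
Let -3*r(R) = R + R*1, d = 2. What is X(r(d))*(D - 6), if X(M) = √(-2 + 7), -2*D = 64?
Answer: -38*√5 ≈ -84.971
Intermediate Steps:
D = -32 (D = -½*64 = -32)
r(R) = -2*R/3 (r(R) = -(R + R*1)/3 = -(R + R)/3 = -2*R/3)
X(M) = √5
X(r(d))*(D - 6) = √5*(-32 - 6) = √5*(-38) = -38*√5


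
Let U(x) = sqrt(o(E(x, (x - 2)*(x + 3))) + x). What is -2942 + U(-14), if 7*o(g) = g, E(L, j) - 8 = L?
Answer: -2942 + 2*I*sqrt(182)/7 ≈ -2942.0 + 3.8545*I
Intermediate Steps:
E(L, j) = 8 + L
o(g) = g/7
U(x) = sqrt(8/7 + 8*x/7) (U(x) = sqrt((8 + x)/7 + x) = sqrt((8/7 + x/7) + x) = sqrt(8/7 + 8*x/7))
-2942 + U(-14) = -2942 + 2*sqrt(14 + 14*(-14))/7 = -2942 + 2*sqrt(14 - 196)/7 = -2942 + 2*sqrt(-182)/7 = -2942 + 2*(I*sqrt(182))/7 = -2942 + 2*I*sqrt(182)/7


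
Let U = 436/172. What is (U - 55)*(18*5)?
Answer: -203040/43 ≈ -4721.9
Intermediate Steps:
U = 109/43 (U = 436*(1/172) = 109/43 ≈ 2.5349)
(U - 55)*(18*5) = (109/43 - 55)*(18*5) = -2256/43*90 = -203040/43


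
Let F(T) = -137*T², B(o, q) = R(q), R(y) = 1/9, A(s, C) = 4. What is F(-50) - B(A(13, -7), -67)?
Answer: -3082501/9 ≈ -3.4250e+5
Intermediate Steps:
R(y) = ⅑ (R(y) = 1*(⅑) = ⅑)
B(o, q) = ⅑
F(-50) - B(A(13, -7), -67) = -137*(-50)² - 1*⅑ = -137*2500 - ⅑ = -342500 - ⅑ = -3082501/9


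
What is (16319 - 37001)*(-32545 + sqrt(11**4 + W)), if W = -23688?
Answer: 673095690 - 20682*I*sqrt(9047) ≈ 6.731e+8 - 1.9672e+6*I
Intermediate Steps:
(16319 - 37001)*(-32545 + sqrt(11**4 + W)) = (16319 - 37001)*(-32545 + sqrt(11**4 - 23688)) = -20682*(-32545 + sqrt(14641 - 23688)) = -20682*(-32545 + sqrt(-9047)) = -20682*(-32545 + I*sqrt(9047)) = 673095690 - 20682*I*sqrt(9047)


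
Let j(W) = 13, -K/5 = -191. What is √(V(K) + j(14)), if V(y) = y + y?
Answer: √1923 ≈ 43.852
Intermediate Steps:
K = 955 (K = -5*(-191) = 955)
V(y) = 2*y
√(V(K) + j(14)) = √(2*955 + 13) = √(1910 + 13) = √1923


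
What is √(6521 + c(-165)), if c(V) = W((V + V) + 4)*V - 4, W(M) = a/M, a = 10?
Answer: 2*√43321162/163 ≈ 80.759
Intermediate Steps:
W(M) = 10/M
c(V) = -4 + 10*V/(4 + 2*V) (c(V) = (10/((V + V) + 4))*V - 4 = (10/(2*V + 4))*V - 4 = (10/(4 + 2*V))*V - 4 = 10*V/(4 + 2*V) - 4 = -4 + 10*V/(4 + 2*V))
√(6521 + c(-165)) = √(6521 + (-8 - 165)/(2 - 165)) = √(6521 - 173/(-163)) = √(6521 - 1/163*(-173)) = √(6521 + 173/163) = √(1063096/163) = 2*√43321162/163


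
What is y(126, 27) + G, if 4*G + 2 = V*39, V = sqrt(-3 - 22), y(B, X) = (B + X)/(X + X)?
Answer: 7/3 + 195*I/4 ≈ 2.3333 + 48.75*I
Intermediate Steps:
y(B, X) = (B + X)/(2*X) (y(B, X) = (B + X)/((2*X)) = (B + X)*(1/(2*X)) = (B + X)/(2*X))
V = 5*I (V = sqrt(-25) = 5*I ≈ 5.0*I)
G = -1/2 + 195*I/4 (G = -1/2 + ((5*I)*39)/4 = -1/2 + (195*I)/4 = -1/2 + 195*I/4 ≈ -0.5 + 48.75*I)
y(126, 27) + G = (1/2)*(126 + 27)/27 + (-1/2 + 195*I/4) = (1/2)*(1/27)*153 + (-1/2 + 195*I/4) = 17/6 + (-1/2 + 195*I/4) = 7/3 + 195*I/4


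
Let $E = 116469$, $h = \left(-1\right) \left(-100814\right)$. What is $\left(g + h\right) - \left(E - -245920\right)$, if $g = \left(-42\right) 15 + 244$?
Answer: $-261961$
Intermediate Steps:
$h = 100814$
$g = -386$ ($g = -630 + 244 = -386$)
$\left(g + h\right) - \left(E - -245920\right) = \left(-386 + 100814\right) - \left(116469 - -245920\right) = 100428 - \left(116469 + 245920\right) = 100428 - 362389 = -261961$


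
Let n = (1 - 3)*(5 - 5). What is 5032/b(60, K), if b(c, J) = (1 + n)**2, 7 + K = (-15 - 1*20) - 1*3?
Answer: 5032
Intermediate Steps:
K = -45 (K = -7 + ((-15 - 1*20) - 1*3) = -7 + ((-15 - 20) - 3) = -7 + (-35 - 3) = -7 - 38 = -45)
n = 0 (n = -2*0 = 0)
b(c, J) = 1 (b(c, J) = (1 + 0)**2 = 1**2 = 1)
5032/b(60, K) = 5032/1 = 5032*1 = 5032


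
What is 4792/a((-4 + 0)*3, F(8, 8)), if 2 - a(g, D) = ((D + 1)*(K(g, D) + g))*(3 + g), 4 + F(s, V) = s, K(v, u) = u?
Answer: -2396/179 ≈ -13.385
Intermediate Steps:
F(s, V) = -4 + s
a(g, D) = 2 - (1 + D)*(3 + g)*(D + g) (a(g, D) = 2 - (D + 1)*(D + g)*(3 + g) = 2 - (1 + D)*(D + g)*(3 + g) = 2 - (1 + D)*(3 + g)*(D + g))
4792/a((-4 + 0)*3, F(8, 8)) = 4792/(2 - ((-4 + 0)*3)**2 - 3*(-4 + 8) - 3*(-4 + 0)*3 - 3*(-4 + 8)**2 - (-4 + 8)*((-4 + 0)*3)**2 - (-4 + 0)*3*(-4 + 8)**2 - 4*(-4 + 8)*(-4 + 0)*3) = 4792/(2 - (-4*3)**2 - 3*4 - (-12)*3 - 3*4**2 - 1*4*(-4*3)**2 - 1*(-4*3)*4**2 - 4*4*(-4*3)) = 4792/(2 - 1*(-12)**2 - 12 - 3*(-12) - 3*16 - 1*4*(-12)**2 - 1*(-12)*16 - 4*4*(-12)) = 4792/(2 - 1*144 - 12 + 36 - 48 - 1*4*144 + 192 + 192) = 4792/(2 - 144 - 12 + 36 - 48 - 576 + 192 + 192) = 4792/(-358) = 4792*(-1/358) = -2396/179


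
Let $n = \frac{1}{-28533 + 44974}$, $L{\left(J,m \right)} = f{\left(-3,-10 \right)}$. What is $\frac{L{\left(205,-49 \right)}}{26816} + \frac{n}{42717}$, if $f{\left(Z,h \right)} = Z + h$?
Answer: $- \frac{9130005745}{18833150242752} \approx -0.00048478$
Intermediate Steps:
$L{\left(J,m \right)} = -13$ ($L{\left(J,m \right)} = -3 - 10 = -13$)
$n = \frac{1}{16441} \approx 6.0824 \cdot 10^{-5}$
$\frac{L{\left(205,-49 \right)}}{26816} + \frac{n}{42717} = - \frac{13}{26816} + \frac{1}{16441 \cdot 42717} = \left(-13\right) \frac{1}{26816} + \frac{1}{16441} \cdot \frac{1}{42717} = - \frac{13}{26816} + \frac{1}{702310197} = - \frac{9130005745}{18833150242752}$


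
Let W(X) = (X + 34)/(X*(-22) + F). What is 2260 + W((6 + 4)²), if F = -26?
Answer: 2515313/1113 ≈ 2259.9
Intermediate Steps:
W(X) = (34 + X)/(-26 - 22*X) (W(X) = (X + 34)/(X*(-22) - 26) = (34 + X)/(-22*X - 26) = (34 + X)/(-26 - 22*X))
2260 + W((6 + 4)²) = 2260 + (-34 - (6 + 4)²)/(2*(13 + 11*(6 + 4)²)) = 2260 + (-34 - 1*10²)/(2*(13 + 11*10²)) = 2260 + (-34 - 1*100)/(2*(13 + 11*100)) = 2260 + (-34 - 100)/(2*(13 + 1100)) = 2260 + (½)*(-134)/1113 = 2260 + (½)*(1/1113)*(-134) = 2260 - 67/1113 = 2515313/1113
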